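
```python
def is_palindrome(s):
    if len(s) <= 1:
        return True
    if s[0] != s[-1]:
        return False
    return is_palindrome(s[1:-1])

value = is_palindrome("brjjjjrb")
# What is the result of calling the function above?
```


is_palindrome("brjjjjrb")
"brjjjjrb": s[0]='b' == s[-1]='b' -> is_palindrome("rjjjjr")
"rjjjjr": s[0]='r' == s[-1]='r' -> is_palindrome("jjjj")
"jjjj": s[0]='j' == s[-1]='j' -> is_palindrome("jj")
"jj": s[0]='j' == s[-1]='j' -> is_palindrome("")
"": len <= 1 -> True
= True


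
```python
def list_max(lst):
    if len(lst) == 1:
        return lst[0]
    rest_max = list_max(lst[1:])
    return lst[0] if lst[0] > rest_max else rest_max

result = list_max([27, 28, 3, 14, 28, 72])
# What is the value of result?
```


list_max([27, 28, 3, 14, 28, 72])
= compare 27 with list_max([28, 3, 14, 28, 72])
= compare 28 with list_max([3, 14, 28, 72])
= compare 3 with list_max([14, 28, 72])
= compare 14 with list_max([28, 72])
= compare 28 with list_max([72])
Base: list_max([72]) = 72
compare 28 with 72: max = 72
compare 14 with 72: max = 72
compare 3 with 72: max = 72
compare 28 with 72: max = 72
compare 27 with 72: max = 72
= 72


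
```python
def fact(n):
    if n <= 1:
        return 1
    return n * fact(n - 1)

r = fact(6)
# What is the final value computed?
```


fact(6)
= 6 * fact(5)
= 6 * 5 * fact(4)
= 6 * 5 * 4 * fact(3)
= 6 * 5 * 4 * 3 * fact(2)
= 6 * 5 * 4 * 3 * 2 * fact(1)
= 6 * 5 * 4 * 3 * 2 * 1
= 720


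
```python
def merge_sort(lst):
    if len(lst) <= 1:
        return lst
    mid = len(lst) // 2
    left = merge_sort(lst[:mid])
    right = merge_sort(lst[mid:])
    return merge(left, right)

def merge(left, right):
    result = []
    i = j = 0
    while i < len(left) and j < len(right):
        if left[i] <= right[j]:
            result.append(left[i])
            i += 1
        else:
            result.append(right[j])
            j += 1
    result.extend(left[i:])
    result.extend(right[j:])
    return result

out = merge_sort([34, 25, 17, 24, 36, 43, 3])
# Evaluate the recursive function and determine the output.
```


merge_sort([34, 25, 17, 24, 36, 43, 3])
Split into [34, 25, 17] and [24, 36, 43, 3]
Left sorted: [17, 25, 34]
Right sorted: [3, 24, 36, 43]
Merge [17, 25, 34] and [3, 24, 36, 43]
= [3, 17, 24, 25, 34, 36, 43]


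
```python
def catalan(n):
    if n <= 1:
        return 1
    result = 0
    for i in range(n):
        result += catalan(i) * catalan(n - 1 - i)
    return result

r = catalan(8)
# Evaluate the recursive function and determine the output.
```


catalan(8)
= sum of catalan(i) * catalan(8-1-i) for i in 0..7
First compute sub-values bottom-up:
  catalan(0) = 1, catalan(1) = 1
  catalan(2) = 1*1 + 1*1 = 2
  catalan(3) = 1*2 + 1*1 + 2*1 = 5
  catalan(4) = 1*5 + 1*2 + 2*1 + 5*1 = 14
  catalan(5) = 1*14 + 1*5 + 2*2 + 5*1 + 14*1 = 42
  catalan(6) = 1*42 + 1*14 + 2*5 + 5*2 + 14*1 + 42*1 = 132
  catalan(7) = 1*132 + 1*42 + 2*14 + 5*5 + 14*2 + 42*1 + 132*1 = 429
Now catalan(8):
  catalan(0)*catalan(7) = 1*429 = 429
  catalan(1)*catalan(6) = 1*132 = 132
  catalan(2)*catalan(5) = 2*42 = 84
  catalan(3)*catalan(4) = 5*14 = 70
  catalan(4)*catalan(3) = 14*5 = 70
  catalan(5)*catalan(2) = 42*2 = 84
  catalan(6)*catalan(1) = 132*1 = 132
  catalan(7)*catalan(0) = 429*1 = 429
= 429 + 132 + 84 + 70 + 70 + 84 + 132 + 429
= 1430


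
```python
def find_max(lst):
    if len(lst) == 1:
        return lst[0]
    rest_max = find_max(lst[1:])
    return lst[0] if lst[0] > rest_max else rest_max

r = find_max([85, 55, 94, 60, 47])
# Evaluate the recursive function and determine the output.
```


find_max([85, 55, 94, 60, 47])
= compare 85 with find_max([55, 94, 60, 47])
= compare 55 with find_max([94, 60, 47])
= compare 94 with find_max([60, 47])
= compare 60 with find_max([47])
Base: find_max([47]) = 47
compare 60 with 47: max = 60
compare 94 with 60: max = 94
compare 55 with 94: max = 94
compare 85 with 94: max = 94
= 94


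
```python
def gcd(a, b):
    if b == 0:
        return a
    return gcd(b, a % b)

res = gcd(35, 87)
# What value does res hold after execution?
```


gcd(35, 87)
= gcd(87, 35 % 87) = gcd(87, 35)
= gcd(35, 87 % 35) = gcd(35, 17)
= gcd(17, 35 % 17) = gcd(17, 1)
= gcd(1, 17 % 1) = gcd(1, 0)
b == 0, return a = 1


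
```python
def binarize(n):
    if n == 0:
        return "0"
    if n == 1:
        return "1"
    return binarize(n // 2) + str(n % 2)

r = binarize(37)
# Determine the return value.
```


binarize(37)
= binarize(18) + "1"
= binarize(9) + "0" + "1"
= binarize(4) + "1" + "0" + "1"
= binarize(2) + "0" + "1" + "0" + "1"
= binarize(1) + "0" + "0" + "1" + "0" + "1"
= "1" + "0" + "0" + "1" + "0" + "1"
= "100101"


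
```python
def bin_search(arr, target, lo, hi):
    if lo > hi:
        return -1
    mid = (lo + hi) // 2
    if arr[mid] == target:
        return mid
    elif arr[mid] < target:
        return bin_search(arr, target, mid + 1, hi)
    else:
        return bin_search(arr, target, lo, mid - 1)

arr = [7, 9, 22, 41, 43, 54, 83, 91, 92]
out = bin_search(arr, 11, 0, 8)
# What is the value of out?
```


bin_search(arr, 11, 0, 8)
lo=0, hi=8, mid=4, arr[mid]=43
43 > 11, search left half
lo=0, hi=3, mid=1, arr[mid]=9
9 < 11, search right half
lo=2, hi=3, mid=2, arr[mid]=22
22 > 11, search left half
lo > hi, target not found, return -1
= -1


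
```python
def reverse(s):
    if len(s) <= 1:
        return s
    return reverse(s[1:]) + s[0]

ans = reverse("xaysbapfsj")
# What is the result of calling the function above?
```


reverse("xaysbapfsj")
= reverse("aysbapfsj") + "x"
= reverse("ysbapfsj") + "a" + "x"
= reverse("sbapfsj") + "y" + "a" + "x"
= reverse("bapfsj") + "s" + "y" + "a" + "x"
= reverse("apfsj") + "b" + "s" + "y" + "a" + "x"
= reverse("pfsj") + "a" + "b" + "s" + "y" + "a" + "x"
= reverse("fsj") + "p" + "a" + "b" + "s" + "y" + "a" + "x"
= reverse("sj") + "f" + "p" + "a" + "b" + "s" + "y" + "a" + "x"
= reverse("j") + "s" + "f" + "p" + "a" + "b" + "s" + "y" + "a" + "x"
= "j" + "s" + "f" + "p" + "a" + "b" + "s" + "y" + "a" + "x"
= "jsfpabsyax"


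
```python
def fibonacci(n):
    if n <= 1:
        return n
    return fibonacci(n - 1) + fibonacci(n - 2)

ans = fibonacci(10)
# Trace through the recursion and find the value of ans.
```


fibonacci(10)
= fibonacci(9) + fibonacci(8)
= (fibonacci(8) + fibonacci(7)) + fibonacci(8)
Computing bottom-up: fibonacci(0)=0, fibonacci(1)=1, fibonacci(2)=1, fibonacci(3)=2, fibonacci(4)=3, fibonacci(5)=5, fibonacci(6)=8, fibonacci(7)=13, fibonacci(8)=21, fibonacci(9)=34, fibonacci(10)=55
= 55


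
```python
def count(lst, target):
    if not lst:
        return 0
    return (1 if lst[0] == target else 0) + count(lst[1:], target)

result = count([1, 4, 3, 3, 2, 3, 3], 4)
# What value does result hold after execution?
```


count([1, 4, 3, 3, 2, 3, 3], 4)
lst[0]=1 != 4: 0 + count([4, 3, 3, 2, 3, 3], 4)
lst[0]=4 == 4: 1 + count([3, 3, 2, 3, 3], 4)
lst[0]=3 != 4: 0 + count([3, 2, 3, 3], 4)
lst[0]=3 != 4: 0 + count([2, 3, 3], 4)
lst[0]=2 != 4: 0 + count([3, 3], 4)
lst[0]=3 != 4: 0 + count([3], 4)
lst[0]=3 != 4: 0 + count([], 4)
= 1


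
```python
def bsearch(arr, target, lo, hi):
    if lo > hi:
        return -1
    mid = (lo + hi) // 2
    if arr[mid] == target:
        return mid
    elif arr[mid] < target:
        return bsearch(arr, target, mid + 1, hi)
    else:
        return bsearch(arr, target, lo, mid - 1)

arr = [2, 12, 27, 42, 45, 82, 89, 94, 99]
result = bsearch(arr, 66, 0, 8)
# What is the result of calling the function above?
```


bsearch(arr, 66, 0, 8)
lo=0, hi=8, mid=4, arr[mid]=45
45 < 66, search right half
lo=5, hi=8, mid=6, arr[mid]=89
89 > 66, search left half
lo=5, hi=5, mid=5, arr[mid]=82
82 > 66, search left half
lo > hi, target not found, return -1
= -1


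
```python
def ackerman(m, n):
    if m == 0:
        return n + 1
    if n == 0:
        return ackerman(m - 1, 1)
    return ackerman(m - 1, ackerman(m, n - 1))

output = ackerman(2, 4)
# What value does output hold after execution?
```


ackerman(2, 4)
= ackerman(1, ackerman(2, 3))
First compute ackerman(2, 3) = 9
= ackerman(1, 9)
= 11


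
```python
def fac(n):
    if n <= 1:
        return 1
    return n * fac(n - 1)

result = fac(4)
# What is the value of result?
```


fac(4)
= 4 * fac(3)
= 4 * 3 * fac(2)
= 4 * 3 * 2 * fac(1)
= 4 * 3 * 2 * 1
= 24


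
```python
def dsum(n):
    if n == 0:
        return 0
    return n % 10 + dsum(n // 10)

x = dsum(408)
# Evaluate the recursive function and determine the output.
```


dsum(408)
= 8 + dsum(40)
= 8 + 0 + dsum(4)
= 8 + 0 + 4 + dsum(0)
= 8 + 0 + 4 + 0
= 12


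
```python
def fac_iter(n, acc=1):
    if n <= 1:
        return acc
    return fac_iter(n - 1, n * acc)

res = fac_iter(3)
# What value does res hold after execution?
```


fac_iter(3, 1)
= fac_iter(2, 3 * 1) = fac_iter(2, 3)
= fac_iter(1, 2 * 3) = fac_iter(1, 6)
n <= 1, return acc = 6


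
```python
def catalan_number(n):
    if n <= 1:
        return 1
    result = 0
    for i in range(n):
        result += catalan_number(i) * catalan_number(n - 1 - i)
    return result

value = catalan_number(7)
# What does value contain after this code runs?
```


catalan_number(7)
= sum of catalan_number(i) * catalan_number(7-1-i) for i in 0..6
First compute sub-values bottom-up:
  catalan_number(0) = 1, catalan_number(1) = 1
  catalan_number(2) = 1*1 + 1*1 = 2
  catalan_number(3) = 1*2 + 1*1 + 2*1 = 5
  catalan_number(4) = 1*5 + 1*2 + 2*1 + 5*1 = 14
  catalan_number(5) = 1*14 + 1*5 + 2*2 + 5*1 + 14*1 = 42
  catalan_number(6) = 1*42 + 1*14 + 2*5 + 5*2 + 14*1 + 42*1 = 132
Now catalan_number(7):
  catalan_number(0)*catalan_number(6) = 1*132 = 132
  catalan_number(1)*catalan_number(5) = 1*42 = 42
  catalan_number(2)*catalan_number(4) = 2*14 = 28
  catalan_number(3)*catalan_number(3) = 5*5 = 25
  catalan_number(4)*catalan_number(2) = 14*2 = 28
  catalan_number(5)*catalan_number(1) = 42*1 = 42
  catalan_number(6)*catalan_number(0) = 132*1 = 132
= 132 + 42 + 28 + 25 + 28 + 42 + 132
= 429


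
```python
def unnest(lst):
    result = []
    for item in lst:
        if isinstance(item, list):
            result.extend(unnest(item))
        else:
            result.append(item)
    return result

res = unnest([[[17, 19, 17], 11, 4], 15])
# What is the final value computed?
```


unnest([[[17, 19, 17], 11, 4], 15])
Processing each element:
  [[17, 19, 17], 11, 4] is a list -> unnest recursively -> [17, 19, 17, 11, 4]
  15 is not a list -> append 15
= [17, 19, 17, 11, 4, 15]


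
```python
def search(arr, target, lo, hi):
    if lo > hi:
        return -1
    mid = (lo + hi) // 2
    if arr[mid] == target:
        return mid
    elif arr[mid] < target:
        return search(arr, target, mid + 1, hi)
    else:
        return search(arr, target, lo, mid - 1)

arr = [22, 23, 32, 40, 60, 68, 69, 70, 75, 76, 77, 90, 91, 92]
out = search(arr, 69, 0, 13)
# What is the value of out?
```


search(arr, 69, 0, 13)
lo=0, hi=13, mid=6, arr[mid]=69
arr[6] == 69, found at index 6
= 6


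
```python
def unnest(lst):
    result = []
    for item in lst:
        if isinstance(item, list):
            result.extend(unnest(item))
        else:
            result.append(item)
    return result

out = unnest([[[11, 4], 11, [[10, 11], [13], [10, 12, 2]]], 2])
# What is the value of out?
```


unnest([[[11, 4], 11, [[10, 11], [13], [10, 12, 2]]], 2])
Processing each element:
  [[11, 4], 11, [[10, 11], [13], [10, 12, 2]]] is a list -> unnest recursively -> [11, 4, 11, 10, 11, 13, 10, 12, 2]
  2 is not a list -> append 2
= [11, 4, 11, 10, 11, 13, 10, 12, 2, 2]


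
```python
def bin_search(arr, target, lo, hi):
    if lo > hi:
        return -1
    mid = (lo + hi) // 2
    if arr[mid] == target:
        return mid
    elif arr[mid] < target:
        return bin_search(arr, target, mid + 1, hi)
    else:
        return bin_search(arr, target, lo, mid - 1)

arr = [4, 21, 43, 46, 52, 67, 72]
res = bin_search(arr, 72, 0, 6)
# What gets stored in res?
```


bin_search(arr, 72, 0, 6)
lo=0, hi=6, mid=3, arr[mid]=46
46 < 72, search right half
lo=4, hi=6, mid=5, arr[mid]=67
67 < 72, search right half
lo=6, hi=6, mid=6, arr[mid]=72
arr[6] == 72, found at index 6
= 6


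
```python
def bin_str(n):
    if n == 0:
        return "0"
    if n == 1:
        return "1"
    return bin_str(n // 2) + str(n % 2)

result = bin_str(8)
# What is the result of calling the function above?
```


bin_str(8)
= bin_str(4) + "0"
= bin_str(2) + "0" + "0"
= bin_str(1) + "0" + "0" + "0"
= "1" + "0" + "0" + "0"
= "1000"


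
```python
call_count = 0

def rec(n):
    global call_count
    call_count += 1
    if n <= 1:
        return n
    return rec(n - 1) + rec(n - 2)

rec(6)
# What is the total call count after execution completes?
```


rec(6) calls rec(5) and rec(4); each non-base call branches into two more.
Let C(k) = total number of calls made by rec(k), including the call to rec(k) itself.
Base cases: C(0) = 1, C(1) = 1
Recurrence: C(k) = 1 + C(k-1) + C(k-2)
  C(2) = 1 + C(1) + C(0) = 1 + 1 + 1 = 3
  C(3) = 1 + C(2) + C(1) = 1 + 3 + 1 = 5
  C(4) = 1 + C(3) + C(2) = 1 + 5 + 3 = 9
  C(5) = 1 + C(4) + C(3) = 1 + 9 + 5 = 15
  C(6) = 1 + C(5) + C(4) = 1 + 15 + 9 = 25
Total calls = C(6) = 25


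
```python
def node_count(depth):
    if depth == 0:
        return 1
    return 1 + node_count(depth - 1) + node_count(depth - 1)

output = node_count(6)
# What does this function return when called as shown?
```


node_count(6)
= 1 + node_count(5) + node_count(5)
= 1 + 2 * node_count(5)
node_count(k) = 2^(k+1) - 1
node_count(0) = 1
node_count(1) = 3
node_count(2) = 7
node_count(3) = 15
node_count(4) = 31
node_count(6) = 2^7 - 1 = 127


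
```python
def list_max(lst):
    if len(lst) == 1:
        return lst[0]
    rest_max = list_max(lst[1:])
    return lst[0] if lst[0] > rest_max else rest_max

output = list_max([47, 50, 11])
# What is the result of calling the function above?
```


list_max([47, 50, 11])
= compare 47 with list_max([50, 11])
= compare 50 with list_max([11])
Base: list_max([11]) = 11
compare 50 with 11: max = 50
compare 47 with 50: max = 50
= 50


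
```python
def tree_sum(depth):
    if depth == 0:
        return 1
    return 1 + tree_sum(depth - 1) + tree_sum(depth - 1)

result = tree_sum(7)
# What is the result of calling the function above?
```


tree_sum(7)
= 1 + tree_sum(6) + tree_sum(6)
= 1 + 2 * tree_sum(6)
tree_sum(k) = 2^(k+1) - 1
tree_sum(0) = 1
tree_sum(1) = 3
tree_sum(2) = 7
tree_sum(3) = 15
tree_sum(4) = 31
tree_sum(7) = 2^8 - 1 = 255


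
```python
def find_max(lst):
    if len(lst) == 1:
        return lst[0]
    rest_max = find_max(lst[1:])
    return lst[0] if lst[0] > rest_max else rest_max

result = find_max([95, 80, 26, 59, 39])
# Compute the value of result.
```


find_max([95, 80, 26, 59, 39])
= compare 95 with find_max([80, 26, 59, 39])
= compare 80 with find_max([26, 59, 39])
= compare 26 with find_max([59, 39])
= compare 59 with find_max([39])
Base: find_max([39]) = 39
compare 59 with 39: max = 59
compare 26 with 59: max = 59
compare 80 with 59: max = 80
compare 95 with 80: max = 95
= 95


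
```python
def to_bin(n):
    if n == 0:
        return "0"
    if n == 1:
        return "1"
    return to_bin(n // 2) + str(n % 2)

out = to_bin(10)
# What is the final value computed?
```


to_bin(10)
= to_bin(5) + "0"
= to_bin(2) + "1" + "0"
= to_bin(1) + "0" + "1" + "0"
= "1" + "0" + "1" + "0"
= "1010"


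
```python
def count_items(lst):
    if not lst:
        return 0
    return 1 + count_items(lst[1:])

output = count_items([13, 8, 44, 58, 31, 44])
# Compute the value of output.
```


count_items([13, 8, 44, 58, 31, 44])
= 1 + count_items([8, 44, 58, 31, 44])
= 1 + 1 + count_items([44, 58, 31, 44])
= 1 + 1 + 1 + count_items([58, 31, 44])
= 1 + 1 + 1 + 1 + count_items([31, 44])
= 1 + 1 + 1 + 1 + 1 + count_items([44])
= 1 + 1 + 1 + 1 + 1 + 1 + count_items([])
= 1 + 1 + 1 + 1 + 1 + 1 + 0
= 6


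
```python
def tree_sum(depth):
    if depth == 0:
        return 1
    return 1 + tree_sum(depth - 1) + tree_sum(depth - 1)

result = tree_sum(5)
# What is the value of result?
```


tree_sum(5)
= 1 + tree_sum(4) + tree_sum(4)
= 1 + 2 * tree_sum(4)
tree_sum(k) = 2^(k+1) - 1
tree_sum(0) = 1
tree_sum(1) = 3
tree_sum(2) = 7
tree_sum(3) = 15
tree_sum(4) = 31
tree_sum(5) = 2^6 - 1 = 63


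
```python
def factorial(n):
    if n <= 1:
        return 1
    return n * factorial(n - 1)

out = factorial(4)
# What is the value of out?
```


factorial(4)
= 4 * factorial(3)
= 4 * 3 * factorial(2)
= 4 * 3 * 2 * factorial(1)
= 4 * 3 * 2 * 1
= 24


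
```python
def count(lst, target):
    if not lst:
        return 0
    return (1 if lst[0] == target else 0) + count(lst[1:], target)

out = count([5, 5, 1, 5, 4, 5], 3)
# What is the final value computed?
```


count([5, 5, 1, 5, 4, 5], 3)
lst[0]=5 != 3: 0 + count([5, 1, 5, 4, 5], 3)
lst[0]=5 != 3: 0 + count([1, 5, 4, 5], 3)
lst[0]=1 != 3: 0 + count([5, 4, 5], 3)
lst[0]=5 != 3: 0 + count([4, 5], 3)
lst[0]=4 != 3: 0 + count([5], 3)
lst[0]=5 != 3: 0 + count([], 3)
= 0


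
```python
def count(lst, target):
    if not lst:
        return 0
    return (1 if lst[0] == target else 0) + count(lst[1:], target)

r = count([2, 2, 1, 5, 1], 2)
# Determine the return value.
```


count([2, 2, 1, 5, 1], 2)
lst[0]=2 == 2: 1 + count([2, 1, 5, 1], 2)
lst[0]=2 == 2: 1 + count([1, 5, 1], 2)
lst[0]=1 != 2: 0 + count([5, 1], 2)
lst[0]=5 != 2: 0 + count([1], 2)
lst[0]=1 != 2: 0 + count([], 2)
= 2


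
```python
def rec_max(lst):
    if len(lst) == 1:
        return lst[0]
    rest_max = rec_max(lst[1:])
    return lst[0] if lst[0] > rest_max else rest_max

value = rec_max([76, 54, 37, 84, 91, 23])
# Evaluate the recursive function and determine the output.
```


rec_max([76, 54, 37, 84, 91, 23])
= compare 76 with rec_max([54, 37, 84, 91, 23])
= compare 54 with rec_max([37, 84, 91, 23])
= compare 37 with rec_max([84, 91, 23])
= compare 84 with rec_max([91, 23])
= compare 91 with rec_max([23])
Base: rec_max([23]) = 23
compare 91 with 23: max = 91
compare 84 with 91: max = 91
compare 37 with 91: max = 91
compare 54 with 91: max = 91
compare 76 with 91: max = 91
= 91


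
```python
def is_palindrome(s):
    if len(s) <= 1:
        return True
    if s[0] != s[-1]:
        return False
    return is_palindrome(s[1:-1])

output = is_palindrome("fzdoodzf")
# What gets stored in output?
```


is_palindrome("fzdoodzf")
"fzdoodzf": s[0]='f' == s[-1]='f' -> is_palindrome("zdoodz")
"zdoodz": s[0]='z' == s[-1]='z' -> is_palindrome("dood")
"dood": s[0]='d' == s[-1]='d' -> is_palindrome("oo")
"oo": s[0]='o' == s[-1]='o' -> is_palindrome("")
"": len <= 1 -> True
= True


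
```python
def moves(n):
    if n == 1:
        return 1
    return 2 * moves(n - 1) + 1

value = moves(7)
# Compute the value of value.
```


moves(7)
= 2 * moves(6) + 1
= 2 * (2 * moves(5) + 1) + 1
= 2 * (2 * (2 * moves(4) + 1) + 1) + 1
= 2 * (2 * (2 * (2 * moves(3) + 1) + 1) + 1) + 1
= 2 * (2 * (2 * (2 * (2 * moves(2) + 1) + 1) + 1) + 1) + 1
= 2 * (2 * (2 * (2 * (2 * (2 * moves(1) + 1) + 1) + 1) + 1) + 1) + 1
Now compute bottom-up:
moves(1) = 1
moves(2) = 2 * 1 + 1 = 3
moves(3) = 2 * 3 + 1 = 7
moves(4) = 2 * 7 + 1 = 15
moves(5) = 2 * 15 + 1 = 31
moves(6) = 2 * 31 + 1 = 63
moves(7) = 2 * 63 + 1 = 127
= 127


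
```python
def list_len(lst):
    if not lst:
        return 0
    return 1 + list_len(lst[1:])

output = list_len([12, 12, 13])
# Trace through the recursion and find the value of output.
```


list_len([12, 12, 13])
= 1 + list_len([12, 13])
= 1 + 1 + list_len([13])
= 1 + 1 + 1 + list_len([])
= 1 + 1 + 1 + 0
= 3


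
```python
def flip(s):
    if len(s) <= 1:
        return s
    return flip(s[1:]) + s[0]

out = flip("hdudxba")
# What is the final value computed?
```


flip("hdudxba")
= flip("dudxba") + "h"
= flip("udxba") + "d" + "h"
= flip("dxba") + "u" + "d" + "h"
= flip("xba") + "d" + "u" + "d" + "h"
= flip("ba") + "x" + "d" + "u" + "d" + "h"
= flip("a") + "b" + "x" + "d" + "u" + "d" + "h"
= "a" + "b" + "x" + "d" + "u" + "d" + "h"
= "abxdudh"


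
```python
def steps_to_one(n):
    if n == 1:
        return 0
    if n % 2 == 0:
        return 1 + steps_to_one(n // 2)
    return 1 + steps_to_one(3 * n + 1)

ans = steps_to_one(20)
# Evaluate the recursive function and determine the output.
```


steps_to_one(20)
20 is even -> steps_to_one(10)
10 is even -> steps_to_one(5)
5 is odd -> 3*5+1 = 16 -> steps_to_one(16)
16 is even -> steps_to_one(8)
8 is even -> steps_to_one(4)
4 is even -> steps_to_one(2)
2 is even -> steps_to_one(1)
Reached 1 after 7 steps
= 7


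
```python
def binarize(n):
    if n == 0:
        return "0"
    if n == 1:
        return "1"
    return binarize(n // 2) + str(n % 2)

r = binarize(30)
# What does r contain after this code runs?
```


binarize(30)
= binarize(15) + "0"
= binarize(7) + "1" + "0"
= binarize(3) + "1" + "1" + "0"
= binarize(1) + "1" + "1" + "1" + "0"
= "1" + "1" + "1" + "1" + "0"
= "11110"


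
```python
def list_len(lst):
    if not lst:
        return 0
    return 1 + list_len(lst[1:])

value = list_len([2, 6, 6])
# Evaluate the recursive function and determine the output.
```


list_len([2, 6, 6])
= 1 + list_len([6, 6])
= 1 + 1 + list_len([6])
= 1 + 1 + 1 + list_len([])
= 1 + 1 + 1 + 0
= 3


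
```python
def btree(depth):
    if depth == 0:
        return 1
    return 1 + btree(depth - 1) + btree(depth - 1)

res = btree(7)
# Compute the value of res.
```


btree(7)
= 1 + btree(6) + btree(6)
= 1 + 2 * btree(6)
btree(k) = 2^(k+1) - 1
btree(0) = 1
btree(1) = 3
btree(2) = 7
btree(3) = 15
btree(4) = 31
btree(7) = 2^8 - 1 = 255


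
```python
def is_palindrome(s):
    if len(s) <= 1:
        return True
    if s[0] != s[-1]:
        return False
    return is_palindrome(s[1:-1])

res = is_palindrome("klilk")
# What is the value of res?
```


is_palindrome("klilk")
"klilk": s[0]='k' == s[-1]='k' -> is_palindrome("lil")
"lil": s[0]='l' == s[-1]='l' -> is_palindrome("i")
"i": len <= 1 -> True
= True


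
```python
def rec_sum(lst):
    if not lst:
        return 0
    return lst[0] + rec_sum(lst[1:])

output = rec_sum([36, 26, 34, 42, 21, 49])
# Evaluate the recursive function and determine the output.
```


rec_sum([36, 26, 34, 42, 21, 49])
= 36 + rec_sum([26, 34, 42, 21, 49])
= 36 + 26 + rec_sum([34, 42, 21, 49])
= 36 + 26 + 34 + rec_sum([42, 21, 49])
= 36 + 26 + 34 + 42 + rec_sum([21, 49])
= 36 + 26 + 34 + 42 + 21 + rec_sum([49])
= 36 + 26 + 34 + 42 + 21 + 49 + rec_sum([])
= 36 + 26 + 34 + 42 + 21 + 49 + 0
= 208


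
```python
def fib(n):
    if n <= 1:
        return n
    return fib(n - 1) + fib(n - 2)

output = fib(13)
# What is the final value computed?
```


fib(13)
= fib(12) + fib(11)
= (fib(11) + fib(10)) + fib(11)
Computing bottom-up: fib(0)=0, fib(1)=1, fib(2)=1, fib(3)=2, fib(4)=3, fib(5)=5, fib(6)=8, fib(7)=13, fib(8)=21, fib(9)=34, fib(10)=55, fib(11)=89, fib(12)=144, fib(13)=233
= 233


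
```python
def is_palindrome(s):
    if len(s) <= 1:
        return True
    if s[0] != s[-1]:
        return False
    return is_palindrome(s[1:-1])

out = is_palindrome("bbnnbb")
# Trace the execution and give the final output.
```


is_palindrome("bbnnbb")
"bbnnbb": s[0]='b' == s[-1]='b' -> is_palindrome("bnnb")
"bnnb": s[0]='b' == s[-1]='b' -> is_palindrome("nn")
"nn": s[0]='n' == s[-1]='n' -> is_palindrome("")
"": len <= 1 -> True
= True


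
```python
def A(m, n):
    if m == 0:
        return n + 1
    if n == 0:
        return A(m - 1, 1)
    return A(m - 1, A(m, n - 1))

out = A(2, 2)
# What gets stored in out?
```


A(2, 2)
= A(1, A(2, 1))
First compute A(2, 1) = 5
= A(1, 5)
= 7


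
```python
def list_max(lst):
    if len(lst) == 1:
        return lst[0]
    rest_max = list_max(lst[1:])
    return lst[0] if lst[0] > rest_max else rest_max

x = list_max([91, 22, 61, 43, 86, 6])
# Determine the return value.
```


list_max([91, 22, 61, 43, 86, 6])
= compare 91 with list_max([22, 61, 43, 86, 6])
= compare 22 with list_max([61, 43, 86, 6])
= compare 61 with list_max([43, 86, 6])
= compare 43 with list_max([86, 6])
= compare 86 with list_max([6])
Base: list_max([6]) = 6
compare 86 with 6: max = 86
compare 43 with 86: max = 86
compare 61 with 86: max = 86
compare 22 with 86: max = 86
compare 91 with 86: max = 91
= 91


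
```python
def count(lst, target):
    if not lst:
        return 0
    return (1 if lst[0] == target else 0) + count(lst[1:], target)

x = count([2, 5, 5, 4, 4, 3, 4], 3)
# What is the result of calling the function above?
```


count([2, 5, 5, 4, 4, 3, 4], 3)
lst[0]=2 != 3: 0 + count([5, 5, 4, 4, 3, 4], 3)
lst[0]=5 != 3: 0 + count([5, 4, 4, 3, 4], 3)
lst[0]=5 != 3: 0 + count([4, 4, 3, 4], 3)
lst[0]=4 != 3: 0 + count([4, 3, 4], 3)
lst[0]=4 != 3: 0 + count([3, 4], 3)
lst[0]=3 == 3: 1 + count([4], 3)
lst[0]=4 != 3: 0 + count([], 3)
= 1


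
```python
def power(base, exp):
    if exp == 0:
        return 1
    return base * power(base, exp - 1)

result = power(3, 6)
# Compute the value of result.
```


power(3, 6)
= 3 * power(3, 5)
= 3 * 3 * power(3, 4)
= 3 * 3 * 3 * power(3, 3)
= 3 * 3 * 3 * 3 * power(3, 2)
= 3 * 3 * 3 * 3 * 3 * power(3, 1)
= 3 * 3 * 3 * 3 * 3 * 3 * power(3, 0)
= 3 * 3 * 3 * 3 * 3 * 3 * 1
= 729


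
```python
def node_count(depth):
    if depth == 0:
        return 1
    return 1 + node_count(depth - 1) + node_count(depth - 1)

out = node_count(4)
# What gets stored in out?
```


node_count(4)
= 1 + node_count(3) + node_count(3)
= 1 + 2 * node_count(3)
node_count(k) = 2^(k+1) - 1
node_count(0) = 1
node_count(1) = 3
node_count(2) = 7
node_count(3) = 15
node_count(4) = 31
node_count(4) = 2^5 - 1 = 31


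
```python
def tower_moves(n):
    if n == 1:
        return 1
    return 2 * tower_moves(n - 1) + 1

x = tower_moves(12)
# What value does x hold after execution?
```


tower_moves(12)
= 2 * tower_moves(11) + 1
= 2 * (2 * tower_moves(10) + 1) + 1
= 2 * (2 * (2 * tower_moves(9) + 1) + 1) + 1
= 2 * (2 * (2 * (2 * tower_moves(8) + 1) + 1) + 1) + 1
= 2 * (2 * (2 * (2 * (2 * tower_moves(7) + 1) + 1) + 1) + 1) + 1
= 2 * (2 * (2 * (2 * (2 * (2 * tower_moves(6) + 1) + 1) + 1) + 1) + 1) + 1
= 2 * (2 * (2 * (2 * (2 * (2 * (2 * tower_moves(5) + 1) + 1) + 1) + 1) + 1) + 1) + 1
= 2 * (2 * (2 * (2 * (2 * (2 * (2 * (2 * tower_moves(4) + 1) + 1) + 1) + 1) + 1) + 1) + 1) + 1
= 2 * (2 * (2 * (2 * (2 * (2 * (2 * (2 * (2 * tower_moves(3) + 1) + 1) + 1) + 1) + 1) + 1) + 1) + 1) + 1
= 2 * (2 * (2 * (2 * (2 * (2 * (2 * (2 * (2 * (2 * tower_moves(2) + 1) + 1) + 1) + 1) + 1) + 1) + 1) + 1) + 1) + 1
= 2 * (2 * (2 * (2 * (2 * (2 * (2 * (2 * (2 * (2 * (2 * tower_moves(1) + 1) + 1) + 1) + 1) + 1) + 1) + 1) + 1) + 1) + 1) + 1
Now compute bottom-up:
tower_moves(1) = 1
tower_moves(2) = 2 * 1 + 1 = 3
tower_moves(3) = 2 * 3 + 1 = 7
tower_moves(4) = 2 * 7 + 1 = 15
tower_moves(5) = 2 * 15 + 1 = 31
tower_moves(6) = 2 * 31 + 1 = 63
tower_moves(7) = 2 * 63 + 1 = 127
tower_moves(8) = 2 * 127 + 1 = 255
tower_moves(9) = 2 * 255 + 1 = 511
tower_moves(10) = 2 * 511 + 1 = 1023
tower_moves(11) = 2 * 1023 + 1 = 2047
tower_moves(12) = 2 * 2047 + 1 = 4095
= 4095


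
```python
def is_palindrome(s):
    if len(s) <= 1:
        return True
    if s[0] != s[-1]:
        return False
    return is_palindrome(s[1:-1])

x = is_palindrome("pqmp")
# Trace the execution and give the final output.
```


is_palindrome("pqmp")
"pqmp": s[0]='p' == s[-1]='p' -> is_palindrome("qm")
"qm": s[0]='q' != s[-1]='m' -> False
= False


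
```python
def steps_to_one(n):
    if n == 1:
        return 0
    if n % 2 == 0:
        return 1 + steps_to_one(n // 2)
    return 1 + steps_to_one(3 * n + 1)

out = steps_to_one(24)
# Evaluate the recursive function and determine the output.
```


steps_to_one(24)
24 is even -> steps_to_one(12)
12 is even -> steps_to_one(6)
6 is even -> steps_to_one(3)
3 is odd -> 3*3+1 = 10 -> steps_to_one(10)
10 is even -> steps_to_one(5)
5 is odd -> 3*5+1 = 16 -> steps_to_one(16)
16 is even -> steps_to_one(8)
8 is even -> steps_to_one(4)
4 is even -> steps_to_one(2)
2 is even -> steps_to_one(1)
Reached 1 after 10 steps
= 10


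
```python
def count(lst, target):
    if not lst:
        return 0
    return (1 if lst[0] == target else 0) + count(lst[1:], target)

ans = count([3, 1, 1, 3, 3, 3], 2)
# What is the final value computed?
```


count([3, 1, 1, 3, 3, 3], 2)
lst[0]=3 != 2: 0 + count([1, 1, 3, 3, 3], 2)
lst[0]=1 != 2: 0 + count([1, 3, 3, 3], 2)
lst[0]=1 != 2: 0 + count([3, 3, 3], 2)
lst[0]=3 != 2: 0 + count([3, 3], 2)
lst[0]=3 != 2: 0 + count([3], 2)
lst[0]=3 != 2: 0 + count([], 2)
= 0


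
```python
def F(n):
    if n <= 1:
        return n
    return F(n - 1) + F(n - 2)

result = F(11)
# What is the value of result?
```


F(11)
= F(10) + F(9)
= (F(9) + F(8)) + F(9)
Computing bottom-up: F(0)=0, F(1)=1, F(2)=1, F(3)=2, F(4)=3, F(5)=5, F(6)=8, F(7)=13, F(8)=21, F(9)=34, F(10)=55, F(11)=89
= 89


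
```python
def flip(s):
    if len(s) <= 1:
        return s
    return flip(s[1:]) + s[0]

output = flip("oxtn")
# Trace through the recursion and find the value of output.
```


flip("oxtn")
= flip("xtn") + "o"
= flip("tn") + "x" + "o"
= flip("n") + "t" + "x" + "o"
= "n" + "t" + "x" + "o"
= "ntxo"


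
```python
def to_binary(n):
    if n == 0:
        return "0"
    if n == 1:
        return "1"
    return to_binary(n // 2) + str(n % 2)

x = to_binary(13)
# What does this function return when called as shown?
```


to_binary(13)
= to_binary(6) + "1"
= to_binary(3) + "0" + "1"
= to_binary(1) + "1" + "0" + "1"
= "1" + "1" + "0" + "1"
= "1101"


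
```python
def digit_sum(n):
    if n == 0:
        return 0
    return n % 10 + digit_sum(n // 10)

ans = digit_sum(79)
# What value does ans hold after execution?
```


digit_sum(79)
= 9 + digit_sum(7)
= 9 + 7 + digit_sum(0)
= 9 + 7 + 0
= 16


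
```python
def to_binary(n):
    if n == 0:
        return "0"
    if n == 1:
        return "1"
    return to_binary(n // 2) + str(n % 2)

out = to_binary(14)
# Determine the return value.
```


to_binary(14)
= to_binary(7) + "0"
= to_binary(3) + "1" + "0"
= to_binary(1) + "1" + "1" + "0"
= "1" + "1" + "1" + "0"
= "1110"


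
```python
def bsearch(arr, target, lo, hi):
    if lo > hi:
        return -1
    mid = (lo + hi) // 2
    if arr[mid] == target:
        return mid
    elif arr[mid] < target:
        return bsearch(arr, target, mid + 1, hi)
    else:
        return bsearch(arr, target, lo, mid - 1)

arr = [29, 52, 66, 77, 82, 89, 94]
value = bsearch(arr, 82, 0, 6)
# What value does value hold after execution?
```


bsearch(arr, 82, 0, 6)
lo=0, hi=6, mid=3, arr[mid]=77
77 < 82, search right half
lo=4, hi=6, mid=5, arr[mid]=89
89 > 82, search left half
lo=4, hi=4, mid=4, arr[mid]=82
arr[4] == 82, found at index 4
= 4


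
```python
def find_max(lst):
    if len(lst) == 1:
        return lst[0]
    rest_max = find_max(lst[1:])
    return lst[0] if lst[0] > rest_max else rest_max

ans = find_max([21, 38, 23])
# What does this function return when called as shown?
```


find_max([21, 38, 23])
= compare 21 with find_max([38, 23])
= compare 38 with find_max([23])
Base: find_max([23]) = 23
compare 38 with 23: max = 38
compare 21 with 38: max = 38
= 38


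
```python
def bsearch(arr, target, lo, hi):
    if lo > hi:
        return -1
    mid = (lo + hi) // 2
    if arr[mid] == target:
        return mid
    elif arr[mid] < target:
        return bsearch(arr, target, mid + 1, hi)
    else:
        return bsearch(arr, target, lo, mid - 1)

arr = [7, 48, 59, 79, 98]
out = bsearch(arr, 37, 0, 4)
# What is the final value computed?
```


bsearch(arr, 37, 0, 4)
lo=0, hi=4, mid=2, arr[mid]=59
59 > 37, search left half
lo=0, hi=1, mid=0, arr[mid]=7
7 < 37, search right half
lo=1, hi=1, mid=1, arr[mid]=48
48 > 37, search left half
lo > hi, target not found, return -1
= -1


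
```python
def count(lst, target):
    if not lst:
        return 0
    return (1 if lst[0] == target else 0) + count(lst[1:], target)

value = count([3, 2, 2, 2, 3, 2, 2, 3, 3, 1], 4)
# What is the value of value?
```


count([3, 2, 2, 2, 3, 2, 2, 3, 3, 1], 4)
lst[0]=3 != 4: 0 + count([2, 2, 2, 3, 2, 2, 3, 3, 1], 4)
lst[0]=2 != 4: 0 + count([2, 2, 3, 2, 2, 3, 3, 1], 4)
lst[0]=2 != 4: 0 + count([2, 3, 2, 2, 3, 3, 1], 4)
lst[0]=2 != 4: 0 + count([3, 2, 2, 3, 3, 1], 4)
lst[0]=3 != 4: 0 + count([2, 2, 3, 3, 1], 4)
lst[0]=2 != 4: 0 + count([2, 3, 3, 1], 4)
lst[0]=2 != 4: 0 + count([3, 3, 1], 4)
lst[0]=3 != 4: 0 + count([3, 1], 4)
lst[0]=3 != 4: 0 + count([1], 4)
lst[0]=1 != 4: 0 + count([], 4)
= 0


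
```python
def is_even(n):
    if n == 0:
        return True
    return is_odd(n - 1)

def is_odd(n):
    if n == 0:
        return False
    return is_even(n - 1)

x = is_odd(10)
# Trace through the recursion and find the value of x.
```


is_odd(10)
= is_even(9)
= is_odd(8)
= is_even(7)
= is_odd(6)
= is_even(5)
= is_odd(4)
= is_even(3)
= is_odd(2)
= is_even(1)
= is_odd(0)
n == 0: return False
= False


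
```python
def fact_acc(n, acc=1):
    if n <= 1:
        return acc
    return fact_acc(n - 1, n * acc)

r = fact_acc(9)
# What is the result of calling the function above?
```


fact_acc(9, 1)
= fact_acc(8, 9 * 1) = fact_acc(8, 9)
= fact_acc(7, 8 * 9) = fact_acc(7, 72)
= fact_acc(6, 7 * 72) = fact_acc(6, 504)
= fact_acc(5, 6 * 504) = fact_acc(5, 3024)
= fact_acc(4, 5 * 3024) = fact_acc(4, 15120)
= fact_acc(3, 4 * 15120) = fact_acc(3, 60480)
= fact_acc(2, 3 * 60480) = fact_acc(2, 181440)
= fact_acc(1, 2 * 181440) = fact_acc(1, 362880)
n <= 1, return acc = 362880


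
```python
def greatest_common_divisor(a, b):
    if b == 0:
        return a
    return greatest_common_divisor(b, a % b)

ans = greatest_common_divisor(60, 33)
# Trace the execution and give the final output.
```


greatest_common_divisor(60, 33)
= greatest_common_divisor(33, 60 % 33) = greatest_common_divisor(33, 27)
= greatest_common_divisor(27, 33 % 27) = greatest_common_divisor(27, 6)
= greatest_common_divisor(6, 27 % 6) = greatest_common_divisor(6, 3)
= greatest_common_divisor(3, 6 % 3) = greatest_common_divisor(3, 0)
b == 0, return a = 3


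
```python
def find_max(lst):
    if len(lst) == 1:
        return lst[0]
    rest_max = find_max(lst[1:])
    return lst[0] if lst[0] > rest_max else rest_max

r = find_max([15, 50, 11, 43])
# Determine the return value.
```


find_max([15, 50, 11, 43])
= compare 15 with find_max([50, 11, 43])
= compare 50 with find_max([11, 43])
= compare 11 with find_max([43])
Base: find_max([43]) = 43
compare 11 with 43: max = 43
compare 50 with 43: max = 50
compare 15 with 50: max = 50
= 50


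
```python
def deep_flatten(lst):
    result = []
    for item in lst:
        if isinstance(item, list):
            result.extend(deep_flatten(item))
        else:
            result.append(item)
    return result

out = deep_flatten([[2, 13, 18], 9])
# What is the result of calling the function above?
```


deep_flatten([[2, 13, 18], 9])
Processing each element:
  [2, 13, 18] is a list -> deep_flatten recursively -> [2, 13, 18]
  9 is not a list -> append 9
= [2, 13, 18, 9]


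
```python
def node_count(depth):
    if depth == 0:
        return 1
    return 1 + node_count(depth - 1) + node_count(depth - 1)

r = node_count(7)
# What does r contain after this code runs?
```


node_count(7)
= 1 + node_count(6) + node_count(6)
= 1 + 2 * node_count(6)
node_count(k) = 2^(k+1) - 1
node_count(0) = 1
node_count(1) = 3
node_count(2) = 7
node_count(3) = 15
node_count(4) = 31
node_count(7) = 2^8 - 1 = 255


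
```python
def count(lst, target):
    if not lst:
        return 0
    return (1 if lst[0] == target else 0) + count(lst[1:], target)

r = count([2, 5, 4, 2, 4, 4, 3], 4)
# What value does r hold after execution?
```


count([2, 5, 4, 2, 4, 4, 3], 4)
lst[0]=2 != 4: 0 + count([5, 4, 2, 4, 4, 3], 4)
lst[0]=5 != 4: 0 + count([4, 2, 4, 4, 3], 4)
lst[0]=4 == 4: 1 + count([2, 4, 4, 3], 4)
lst[0]=2 != 4: 0 + count([4, 4, 3], 4)
lst[0]=4 == 4: 1 + count([4, 3], 4)
lst[0]=4 == 4: 1 + count([3], 4)
lst[0]=3 != 4: 0 + count([], 4)
= 3


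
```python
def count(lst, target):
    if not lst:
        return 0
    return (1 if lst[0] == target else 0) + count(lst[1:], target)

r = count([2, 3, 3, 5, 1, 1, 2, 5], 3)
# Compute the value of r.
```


count([2, 3, 3, 5, 1, 1, 2, 5], 3)
lst[0]=2 != 3: 0 + count([3, 3, 5, 1, 1, 2, 5], 3)
lst[0]=3 == 3: 1 + count([3, 5, 1, 1, 2, 5], 3)
lst[0]=3 == 3: 1 + count([5, 1, 1, 2, 5], 3)
lst[0]=5 != 3: 0 + count([1, 1, 2, 5], 3)
lst[0]=1 != 3: 0 + count([1, 2, 5], 3)
lst[0]=1 != 3: 0 + count([2, 5], 3)
lst[0]=2 != 3: 0 + count([5], 3)
lst[0]=5 != 3: 0 + count([], 3)
= 2


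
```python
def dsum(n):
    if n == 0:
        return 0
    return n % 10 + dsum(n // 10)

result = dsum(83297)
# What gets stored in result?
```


dsum(83297)
= 7 + dsum(8329)
= 7 + 9 + dsum(832)
= 7 + 9 + 2 + dsum(83)
= 7 + 9 + 2 + 3 + dsum(8)
= 7 + 9 + 2 + 3 + 8 + dsum(0)
= 7 + 9 + 2 + 3 + 8 + 0
= 29


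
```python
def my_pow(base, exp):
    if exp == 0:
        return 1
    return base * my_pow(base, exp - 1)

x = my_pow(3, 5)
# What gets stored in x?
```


my_pow(3, 5)
= 3 * my_pow(3, 4)
= 3 * 3 * my_pow(3, 3)
= 3 * 3 * 3 * my_pow(3, 2)
= 3 * 3 * 3 * 3 * my_pow(3, 1)
= 3 * 3 * 3 * 3 * 3 * my_pow(3, 0)
= 3 * 3 * 3 * 3 * 3 * 1
= 243


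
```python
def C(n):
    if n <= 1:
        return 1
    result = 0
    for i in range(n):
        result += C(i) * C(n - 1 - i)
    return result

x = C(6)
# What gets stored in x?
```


C(6)
= sum of C(i) * C(6-1-i) for i in 0..5
First compute sub-values bottom-up:
  C(0) = 1, C(1) = 1
  C(2) = 1*1 + 1*1 = 2
  C(3) = 1*2 + 1*1 + 2*1 = 5
  C(4) = 1*5 + 1*2 + 2*1 + 5*1 = 14
  C(5) = 1*14 + 1*5 + 2*2 + 5*1 + 14*1 = 42
Now C(6):
  C(0)*C(5) = 1*42 = 42
  C(1)*C(4) = 1*14 = 14
  C(2)*C(3) = 2*5 = 10
  C(3)*C(2) = 5*2 = 10
  C(4)*C(1) = 14*1 = 14
  C(5)*C(0) = 42*1 = 42
= 42 + 14 + 10 + 10 + 14 + 42
= 132


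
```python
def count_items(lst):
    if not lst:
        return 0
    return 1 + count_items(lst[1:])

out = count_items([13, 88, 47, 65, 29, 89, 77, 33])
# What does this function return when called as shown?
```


count_items([13, 88, 47, 65, 29, 89, 77, 33])
= 1 + count_items([88, 47, 65, 29, 89, 77, 33])
= 1 + 1 + count_items([47, 65, 29, 89, 77, 33])
= 1 + 1 + 1 + count_items([65, 29, 89, 77, 33])
= 1 + 1 + 1 + 1 + count_items([29, 89, 77, 33])
= 1 + 1 + 1 + 1 + 1 + count_items([89, 77, 33])
= 1 + 1 + 1 + 1 + 1 + 1 + count_items([77, 33])
= 1 + 1 + 1 + 1 + 1 + 1 + 1 + count_items([33])
= 1 + 1 + 1 + 1 + 1 + 1 + 1 + 1 + count_items([])
= 1 + 1 + 1 + 1 + 1 + 1 + 1 + 1 + 0
= 8


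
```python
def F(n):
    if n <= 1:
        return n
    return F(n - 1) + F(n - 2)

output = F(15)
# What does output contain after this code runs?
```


F(15)
= F(14) + F(13)
= (F(13) + F(12)) + F(13)
Computing bottom-up: F(0)=0, F(1)=1, F(2)=1, F(3)=2, F(4)=3, F(5)=5, F(6)=8, F(7)=13, F(8)=21, F(9)=34, F(10)=55, F(11)=89, F(12)=144, F(13)=233, F(14)=377, F(15)=610
= 610


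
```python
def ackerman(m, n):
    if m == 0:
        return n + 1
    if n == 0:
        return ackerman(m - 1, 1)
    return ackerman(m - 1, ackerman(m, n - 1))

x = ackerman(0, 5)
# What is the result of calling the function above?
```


ackerman(0, 5)
m == 0: return 5 + 1 = 6
= 6


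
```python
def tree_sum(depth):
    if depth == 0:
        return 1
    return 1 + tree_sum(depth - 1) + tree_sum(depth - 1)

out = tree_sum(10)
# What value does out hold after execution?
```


tree_sum(10)
= 1 + tree_sum(9) + tree_sum(9)
= 1 + 2 * tree_sum(9)
tree_sum(k) = 2^(k+1) - 1
tree_sum(0) = 1
tree_sum(1) = 3
tree_sum(2) = 7
tree_sum(3) = 15
tree_sum(4) = 31
tree_sum(10) = 2^11 - 1 = 2047


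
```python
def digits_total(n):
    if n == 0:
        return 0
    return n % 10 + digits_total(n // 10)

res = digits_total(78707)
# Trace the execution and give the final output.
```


digits_total(78707)
= 7 + digits_total(7870)
= 7 + 0 + digits_total(787)
= 7 + 0 + 7 + digits_total(78)
= 7 + 0 + 7 + 8 + digits_total(7)
= 7 + 0 + 7 + 8 + 7 + digits_total(0)
= 7 + 0 + 7 + 8 + 7 + 0
= 29


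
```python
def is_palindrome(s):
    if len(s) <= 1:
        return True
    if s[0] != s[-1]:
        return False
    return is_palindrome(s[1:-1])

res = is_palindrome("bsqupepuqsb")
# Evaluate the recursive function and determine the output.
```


is_palindrome("bsqupepuqsb")
"bsqupepuqsb": s[0]='b' == s[-1]='b' -> is_palindrome("squpepuqs")
"squpepuqs": s[0]='s' == s[-1]='s' -> is_palindrome("qupepuq")
"qupepuq": s[0]='q' == s[-1]='q' -> is_palindrome("upepu")
"upepu": s[0]='u' == s[-1]='u' -> is_palindrome("pep")
"pep": s[0]='p' == s[-1]='p' -> is_palindrome("e")
"e": len <= 1 -> True
= True
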